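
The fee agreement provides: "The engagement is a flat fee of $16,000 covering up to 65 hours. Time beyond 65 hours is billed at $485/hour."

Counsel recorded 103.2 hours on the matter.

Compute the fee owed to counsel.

$34,527.00

Flat fee: $16,000.00
Excess hours: 103.2 − 65 = 38.2
Overrun: 38.2 × $485 = $18,527.00
Total: $16,000.00 + $18,527.00 = $34,527.00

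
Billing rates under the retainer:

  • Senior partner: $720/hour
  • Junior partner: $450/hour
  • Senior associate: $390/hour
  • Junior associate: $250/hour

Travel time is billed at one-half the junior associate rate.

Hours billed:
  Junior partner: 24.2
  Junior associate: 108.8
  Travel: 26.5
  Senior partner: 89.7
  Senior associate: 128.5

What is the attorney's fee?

$156,101.50

Senior partner: 89.7 × $720 = $64,584.00
Junior partner: 24.2 × $450 = $10,890.00
Senior associate: 128.5 × $390 = $50,115.00
Junior associate: 108.8 × $250 = $27,200.00
Subtotal: $64,584.00 + $10,890.00 + $50,115.00 + $27,200.00 = $152,789.00
Travel: 26.5 × ($250 ÷ 2) = 26.5 × $125.00 = $3,312.50
Total: $152,789.00 + $3,312.50 = $156,101.50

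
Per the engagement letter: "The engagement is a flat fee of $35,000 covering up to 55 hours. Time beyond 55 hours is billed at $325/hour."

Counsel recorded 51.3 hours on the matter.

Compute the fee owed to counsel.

$35,000.00

51.3 hours is within the 55-hour scope; only the flat fee applies.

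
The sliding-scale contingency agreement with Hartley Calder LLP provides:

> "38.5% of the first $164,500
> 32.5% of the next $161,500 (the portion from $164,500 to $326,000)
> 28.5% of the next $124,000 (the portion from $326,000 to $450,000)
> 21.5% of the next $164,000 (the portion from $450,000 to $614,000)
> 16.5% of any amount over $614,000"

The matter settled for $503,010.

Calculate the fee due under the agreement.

First $164,500 at 38.5% = $63,332.50
Next $161,500 at 32.5% = $52,487.50
Next $124,000 at 28.5% = $35,340.00
Remaining $53,010 at 21.5% = $11,397.15
Fee: $63,332.50 + $52,487.50 + $35,340.00 + $11,397.15 = $162,557.15

$162,557.15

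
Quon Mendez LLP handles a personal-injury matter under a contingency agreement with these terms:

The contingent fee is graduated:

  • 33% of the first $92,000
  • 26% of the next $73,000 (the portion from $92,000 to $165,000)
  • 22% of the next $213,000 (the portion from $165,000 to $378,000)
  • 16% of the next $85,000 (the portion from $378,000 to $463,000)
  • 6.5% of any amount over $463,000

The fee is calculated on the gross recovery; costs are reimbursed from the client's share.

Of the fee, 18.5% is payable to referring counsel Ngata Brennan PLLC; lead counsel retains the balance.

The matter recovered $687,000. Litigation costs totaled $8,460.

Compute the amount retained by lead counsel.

$101,353.40

Fee base is the gross recovery, $687,000; costs are reimbursed separately.
First $92,000 at 33% = $30,360.00
Next $73,000 at 26% = $18,980.00
Next $213,000 at 22% = $46,860.00
Next $85,000 at 16% = $13,600.00
Remaining $224,000 at 6.5% = $14,560.00
Fee: $30,360.00 + $18,980.00 + $46,860.00 + $13,600.00 + $14,560.00 = $124,360.00
Referral share: 18.5% of $124,360.00 = $23,006.60; lead counsel retains $124,360.00 − $23,006.60 = $101,353.40.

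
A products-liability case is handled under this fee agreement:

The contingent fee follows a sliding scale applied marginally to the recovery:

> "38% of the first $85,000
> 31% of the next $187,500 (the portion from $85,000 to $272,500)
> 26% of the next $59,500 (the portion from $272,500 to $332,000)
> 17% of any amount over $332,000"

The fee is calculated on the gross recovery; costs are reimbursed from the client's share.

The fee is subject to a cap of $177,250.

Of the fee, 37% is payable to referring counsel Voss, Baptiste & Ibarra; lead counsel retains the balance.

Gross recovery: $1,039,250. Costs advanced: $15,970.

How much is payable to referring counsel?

$65,582.50

Fee base is the gross recovery, $1,039,250; costs are reimbursed separately.
First $85,000 at 38% = $32,300.00
Next $187,500 at 31% = $58,125.00
Next $59,500 at 26% = $15,470.00
Remaining $707,250 at 17% = $120,232.50
Fee: $32,300.00 + $58,125.00 + $15,470.00 + $120,232.50 = $226,127.50
$226,127.50 exceeds the $177,250 cap, so the fee is capped at $177,250.00.
Referral share: 37% of $177,250.00 = $65,582.50; lead counsel retains $177,250.00 − $65,582.50 = $111,667.50.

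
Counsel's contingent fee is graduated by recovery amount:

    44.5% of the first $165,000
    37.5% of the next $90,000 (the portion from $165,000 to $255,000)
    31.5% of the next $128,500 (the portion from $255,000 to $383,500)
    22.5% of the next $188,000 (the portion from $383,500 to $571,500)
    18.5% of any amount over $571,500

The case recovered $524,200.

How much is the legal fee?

First $165,000 at 44.5% = $73,425.00
Next $90,000 at 37.5% = $33,750.00
Next $128,500 at 31.5% = $40,477.50
Remaining $140,700 at 22.5% = $31,657.50
Fee: $73,425.00 + $33,750.00 + $40,477.50 + $31,657.50 = $179,310.00

$179,310.00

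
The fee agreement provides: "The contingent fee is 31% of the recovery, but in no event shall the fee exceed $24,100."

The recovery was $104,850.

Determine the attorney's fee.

$24,100.00

31% of $104,850 = $32,503.50
That exceeds the $24,100 cap, so the fee is capped at $24,100.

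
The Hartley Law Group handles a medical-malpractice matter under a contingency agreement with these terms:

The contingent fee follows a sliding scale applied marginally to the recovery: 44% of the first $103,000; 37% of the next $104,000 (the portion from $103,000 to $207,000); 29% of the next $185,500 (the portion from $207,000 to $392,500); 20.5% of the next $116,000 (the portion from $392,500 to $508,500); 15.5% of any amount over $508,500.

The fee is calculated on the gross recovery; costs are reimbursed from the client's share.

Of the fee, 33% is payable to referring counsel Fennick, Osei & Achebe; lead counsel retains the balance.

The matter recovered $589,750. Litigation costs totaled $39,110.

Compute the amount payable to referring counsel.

Fee base is the gross recovery, $589,750; costs are reimbursed separately.
First $103,000 at 44% = $45,320.00
Next $104,000 at 37% = $38,480.00
Next $185,500 at 29% = $53,795.00
Next $116,000 at 20.5% = $23,780.00
Remaining $81,250 at 15.5% = $12,593.75
Fee: $45,320.00 + $38,480.00 + $53,795.00 + $23,780.00 + $12,593.75 = $173,968.75
Referral share: 33% of $173,968.75 = $57,409.69; lead counsel retains $173,968.75 − $57,409.69 = $116,559.06.

$57,409.69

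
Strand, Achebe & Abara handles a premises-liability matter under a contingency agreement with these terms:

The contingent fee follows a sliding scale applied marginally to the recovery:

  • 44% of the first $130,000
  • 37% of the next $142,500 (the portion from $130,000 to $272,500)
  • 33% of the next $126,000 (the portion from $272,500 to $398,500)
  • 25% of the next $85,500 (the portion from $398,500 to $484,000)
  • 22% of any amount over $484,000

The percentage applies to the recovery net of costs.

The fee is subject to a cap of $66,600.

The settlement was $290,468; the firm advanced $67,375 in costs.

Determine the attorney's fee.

$66,600.00

Fee base (net of costs): $290,468 − $67,375 = $223,093
First $130,000 at 44% = $57,200.00
Remaining $93,093 at 37% = $34,444.41
Fee: $57,200.00 + $34,444.41 = $91,644.41
$91,644.41 exceeds the $66,600 cap, so the fee is capped at $66,600.00.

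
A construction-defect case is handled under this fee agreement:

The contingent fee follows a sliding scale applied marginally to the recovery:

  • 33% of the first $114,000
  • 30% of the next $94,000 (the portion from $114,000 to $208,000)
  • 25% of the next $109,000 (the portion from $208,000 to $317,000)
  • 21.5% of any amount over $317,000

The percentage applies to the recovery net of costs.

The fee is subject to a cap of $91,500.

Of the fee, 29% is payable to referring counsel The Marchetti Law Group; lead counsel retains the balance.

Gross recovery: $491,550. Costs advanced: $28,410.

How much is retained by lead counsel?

Fee base (net of costs): $491,550 − $28,410 = $463,140
First $114,000 at 33% = $37,620.00
Next $94,000 at 30% = $28,200.00
Next $109,000 at 25% = $27,250.00
Remaining $146,140 at 21.5% = $31,420.10
Fee: $37,620.00 + $28,200.00 + $27,250.00 + $31,420.10 = $124,490.10
$124,490.10 exceeds the $91,500 cap, so the fee is capped at $91,500.00.
Referral share: 29% of $91,500.00 = $26,535.00; lead counsel retains $91,500.00 − $26,535.00 = $64,965.00.

$64,965.00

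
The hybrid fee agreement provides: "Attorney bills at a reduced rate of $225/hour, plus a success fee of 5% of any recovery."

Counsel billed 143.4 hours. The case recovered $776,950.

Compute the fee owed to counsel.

$71,112.50

Hourly: 143.4 × $225 = $32,265.00
Success fee: 5% of $776,950 = $38,847.50
Total: $32,265.00 + $38,847.50 = $71,112.50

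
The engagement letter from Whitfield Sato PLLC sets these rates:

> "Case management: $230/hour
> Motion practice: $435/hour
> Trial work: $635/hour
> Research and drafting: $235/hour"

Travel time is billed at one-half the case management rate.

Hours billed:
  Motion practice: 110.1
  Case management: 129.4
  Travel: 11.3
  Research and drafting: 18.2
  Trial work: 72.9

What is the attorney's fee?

Case management: 129.4 × $230 = $29,762.00
Motion practice: 110.1 × $435 = $47,893.50
Trial work: 72.9 × $635 = $46,291.50
Research and drafting: 18.2 × $235 = $4,277.00
Subtotal: $29,762.00 + $47,893.50 + $46,291.50 + $4,277.00 = $128,224.00
Travel: 11.3 × ($230 ÷ 2) = 11.3 × $115.00 = $1,299.50
Total: $128,224.00 + $1,299.50 = $129,523.50

$129,523.50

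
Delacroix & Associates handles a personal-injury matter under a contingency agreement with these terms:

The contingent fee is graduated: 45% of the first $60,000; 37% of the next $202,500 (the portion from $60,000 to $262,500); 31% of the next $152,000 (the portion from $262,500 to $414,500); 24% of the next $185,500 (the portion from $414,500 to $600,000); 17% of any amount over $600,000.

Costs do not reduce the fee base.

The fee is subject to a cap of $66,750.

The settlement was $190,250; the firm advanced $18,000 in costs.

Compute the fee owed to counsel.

$66,750.00

Fee base is the gross recovery, $190,250; costs are reimbursed separately.
First $60,000 at 45% = $27,000.00
Remaining $130,250 at 37% = $48,192.50
Fee: $27,000.00 + $48,192.50 = $75,192.50
$75,192.50 exceeds the $66,750 cap, so the fee is capped at $66,750.00.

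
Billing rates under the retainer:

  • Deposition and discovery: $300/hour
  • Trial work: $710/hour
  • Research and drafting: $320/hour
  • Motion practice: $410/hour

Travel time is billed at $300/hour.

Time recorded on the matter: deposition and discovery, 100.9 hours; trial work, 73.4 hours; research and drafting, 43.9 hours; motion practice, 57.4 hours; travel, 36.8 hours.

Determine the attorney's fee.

Deposition and discovery: 100.9 × $300 = $30,270.00
Trial work: 73.4 × $710 = $52,114.00
Research and drafting: 43.9 × $320 = $14,048.00
Motion practice: 57.4 × $410 = $23,534.00
Subtotal: $30,270.00 + $52,114.00 + $14,048.00 + $23,534.00 = $119,966.00
Travel: 36.8 × $300 = $11,040.00
Total: $119,966.00 + $11,040.00 = $131,006.00

$131,006.00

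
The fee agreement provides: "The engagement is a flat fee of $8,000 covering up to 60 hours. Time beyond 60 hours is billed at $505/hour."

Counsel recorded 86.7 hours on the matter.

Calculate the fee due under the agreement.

$21,483.50

Flat fee: $8,000.00
Excess hours: 86.7 − 60 = 26.7
Overrun: 26.7 × $505 = $13,483.50
Total: $8,000.00 + $13,483.50 = $21,483.50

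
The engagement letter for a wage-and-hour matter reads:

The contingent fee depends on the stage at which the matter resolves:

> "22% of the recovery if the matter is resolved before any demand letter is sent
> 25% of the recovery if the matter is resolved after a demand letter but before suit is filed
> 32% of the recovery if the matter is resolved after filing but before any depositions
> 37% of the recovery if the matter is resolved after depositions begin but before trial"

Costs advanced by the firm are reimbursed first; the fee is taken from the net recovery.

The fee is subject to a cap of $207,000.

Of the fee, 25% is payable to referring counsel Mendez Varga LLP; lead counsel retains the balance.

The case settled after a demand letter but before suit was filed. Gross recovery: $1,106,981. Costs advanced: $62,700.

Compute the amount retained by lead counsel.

$155,250.00

Fee base (net of costs): $1,106,981 − $62,700 = $1,044,281
The matter settled after a demand letter but before suit was filed, so the 25% rate applies.
$1,044,281 × 25% = $261,070.25
$261,070.25 exceeds the $207,000 cap, so the fee is capped at $207,000.00.
Referral share: 25% of $207,000.00 = $51,750.00; lead counsel retains $207,000.00 − $51,750.00 = $155,250.00.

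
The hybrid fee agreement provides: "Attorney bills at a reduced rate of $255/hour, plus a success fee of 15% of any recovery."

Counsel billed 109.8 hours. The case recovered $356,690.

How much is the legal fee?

Hourly: 109.8 × $255 = $27,999.00
Success fee: 15% of $356,690 = $53,503.50
Total: $27,999.00 + $53,503.50 = $81,502.50

$81,502.50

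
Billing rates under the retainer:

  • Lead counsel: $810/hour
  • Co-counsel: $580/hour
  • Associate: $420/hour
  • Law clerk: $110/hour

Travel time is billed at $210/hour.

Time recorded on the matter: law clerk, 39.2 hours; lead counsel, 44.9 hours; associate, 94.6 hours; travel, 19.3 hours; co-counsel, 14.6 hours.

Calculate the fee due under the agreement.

Lead counsel: 44.9 × $810 = $36,369.00
Co-counsel: 14.6 × $580 = $8,468.00
Associate: 94.6 × $420 = $39,732.00
Law clerk: 39.2 × $110 = $4,312.00
Subtotal: $36,369.00 + $8,468.00 + $39,732.00 + $4,312.00 = $88,881.00
Travel: 19.3 × $210 = $4,053.00
Total: $88,881.00 + $4,053.00 = $92,934.00

$92,934.00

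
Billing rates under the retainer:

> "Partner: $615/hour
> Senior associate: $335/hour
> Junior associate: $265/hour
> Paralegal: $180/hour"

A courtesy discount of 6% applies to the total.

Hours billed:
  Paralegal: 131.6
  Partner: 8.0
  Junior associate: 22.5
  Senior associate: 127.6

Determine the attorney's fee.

Partner: 8.0 × $615 = $4,920.00
Senior associate: 127.6 × $335 = $42,746.00
Junior associate: 22.5 × $265 = $5,962.50
Paralegal: 131.6 × $180 = $23,688.00
Subtotal: $77,316.50
Less 6% discount: −$4,638.99
Total: $77,316.50 − $4,638.99 = $72,677.51

$72,677.51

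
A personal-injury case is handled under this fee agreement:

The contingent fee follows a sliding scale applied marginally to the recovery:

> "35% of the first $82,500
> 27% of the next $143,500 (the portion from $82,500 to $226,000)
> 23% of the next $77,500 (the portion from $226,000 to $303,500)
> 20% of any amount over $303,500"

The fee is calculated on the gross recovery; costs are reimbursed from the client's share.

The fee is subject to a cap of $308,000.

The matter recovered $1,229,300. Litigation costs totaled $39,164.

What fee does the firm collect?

$270,605.00

Fee base is the gross recovery, $1,229,300; costs are reimbursed separately.
First $82,500 at 35% = $28,875.00
Next $143,500 at 27% = $38,745.00
Next $77,500 at 23% = $17,825.00
Remaining $925,800 at 20% = $185,160.00
Fee: $28,875.00 + $38,745.00 + $17,825.00 + $185,160.00 = $270,605.00
$270,605.00 is under the $308,000 cap.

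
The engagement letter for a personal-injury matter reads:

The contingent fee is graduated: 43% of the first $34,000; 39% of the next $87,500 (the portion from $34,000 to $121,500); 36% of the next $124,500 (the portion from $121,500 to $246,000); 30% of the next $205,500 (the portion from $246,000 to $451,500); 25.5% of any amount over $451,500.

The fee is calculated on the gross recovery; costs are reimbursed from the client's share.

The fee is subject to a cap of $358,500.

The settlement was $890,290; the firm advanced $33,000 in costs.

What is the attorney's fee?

$267,106.45

Fee base is the gross recovery, $890,290; costs are reimbursed separately.
First $34,000 at 43% = $14,620.00
Next $87,500 at 39% = $34,125.00
Next $124,500 at 36% = $44,820.00
Next $205,500 at 30% = $61,650.00
Remaining $438,790 at 25.5% = $111,891.45
Fee: $14,620.00 + $34,125.00 + $44,820.00 + $61,650.00 + $111,891.45 = $267,106.45
$267,106.45 is under the $358,500 cap.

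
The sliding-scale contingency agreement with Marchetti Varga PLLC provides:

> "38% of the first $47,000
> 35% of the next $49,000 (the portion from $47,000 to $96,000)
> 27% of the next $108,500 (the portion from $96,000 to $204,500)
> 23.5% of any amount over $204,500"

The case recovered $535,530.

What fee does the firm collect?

First $47,000 at 38% = $17,860.00
Next $49,000 at 35% = $17,150.00
Next $108,500 at 27% = $29,295.00
Remaining $331,030 at 23.5% = $77,792.05
Fee: $17,860.00 + $17,150.00 + $29,295.00 + $77,792.05 = $142,097.05

$142,097.05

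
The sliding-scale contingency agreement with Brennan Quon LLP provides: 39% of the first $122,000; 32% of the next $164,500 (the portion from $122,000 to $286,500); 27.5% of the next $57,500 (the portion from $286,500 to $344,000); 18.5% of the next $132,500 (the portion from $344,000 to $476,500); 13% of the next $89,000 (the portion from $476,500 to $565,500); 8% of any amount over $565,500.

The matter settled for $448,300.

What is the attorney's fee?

$135,328.00

First $122,000 at 39% = $47,580.00
Next $164,500 at 32% = $52,640.00
Next $57,500 at 27.5% = $15,812.50
Remaining $104,300 at 18.5% = $19,295.50
Fee: $47,580.00 + $52,640.00 + $15,812.50 + $19,295.50 = $135,328.00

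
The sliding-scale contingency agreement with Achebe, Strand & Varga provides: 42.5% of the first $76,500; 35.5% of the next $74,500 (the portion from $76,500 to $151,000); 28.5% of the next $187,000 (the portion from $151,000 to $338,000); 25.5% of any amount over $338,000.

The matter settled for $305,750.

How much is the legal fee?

$103,063.75

First $76,500 at 42.5% = $32,512.50
Next $74,500 at 35.5% = $26,447.50
Remaining $154,750 at 28.5% = $44,103.75
Fee: $32,512.50 + $26,447.50 + $44,103.75 = $103,063.75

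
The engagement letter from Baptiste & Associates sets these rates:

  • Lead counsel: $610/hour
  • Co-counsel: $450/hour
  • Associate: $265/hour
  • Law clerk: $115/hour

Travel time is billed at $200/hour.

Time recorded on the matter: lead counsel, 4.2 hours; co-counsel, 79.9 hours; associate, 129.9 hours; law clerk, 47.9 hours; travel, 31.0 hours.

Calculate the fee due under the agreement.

Lead counsel: 4.2 × $610 = $2,562.00
Co-counsel: 79.9 × $450 = $35,955.00
Associate: 129.9 × $265 = $34,423.50
Law clerk: 47.9 × $115 = $5,508.50
Subtotal: $2,562.00 + $35,955.00 + $34,423.50 + $5,508.50 = $78,449.00
Travel: 31.0 × $200 = $6,200.00
Total: $78,449.00 + $6,200.00 = $84,649.00

$84,649.00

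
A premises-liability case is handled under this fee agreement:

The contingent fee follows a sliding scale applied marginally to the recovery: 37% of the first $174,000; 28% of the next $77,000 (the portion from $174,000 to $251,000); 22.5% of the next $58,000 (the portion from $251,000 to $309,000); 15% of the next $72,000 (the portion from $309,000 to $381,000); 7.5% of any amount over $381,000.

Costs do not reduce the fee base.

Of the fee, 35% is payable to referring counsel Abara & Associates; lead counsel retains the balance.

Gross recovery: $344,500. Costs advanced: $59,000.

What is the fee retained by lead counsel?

Fee base is the gross recovery, $344,500; costs are reimbursed separately.
First $174,000 at 37% = $64,380.00
Next $77,000 at 28% = $21,560.00
Next $58,000 at 22.5% = $13,050.00
Remaining $35,500 at 15% = $5,325.00
Fee: $64,380.00 + $21,560.00 + $13,050.00 + $5,325.00 = $104,315.00
Referral share: 35% of $104,315.00 = $36,510.25; lead counsel retains $104,315.00 − $36,510.25 = $67,804.75.

$67,804.75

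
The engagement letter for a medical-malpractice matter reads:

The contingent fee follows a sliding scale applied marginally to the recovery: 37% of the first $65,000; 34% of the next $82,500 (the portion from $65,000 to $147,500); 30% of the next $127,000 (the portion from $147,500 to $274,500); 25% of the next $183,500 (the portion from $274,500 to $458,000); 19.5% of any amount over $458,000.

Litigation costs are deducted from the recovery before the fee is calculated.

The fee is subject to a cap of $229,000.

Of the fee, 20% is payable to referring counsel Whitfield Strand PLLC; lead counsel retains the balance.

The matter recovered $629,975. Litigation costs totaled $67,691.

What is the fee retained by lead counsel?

$125,128.30

Fee base (net of costs): $629,975 − $67,691 = $562,284
First $65,000 at 37% = $24,050.00
Next $82,500 at 34% = $28,050.00
Next $127,000 at 30% = $38,100.00
Next $183,500 at 25% = $45,875.00
Remaining $104,284 at 19.5% = $20,335.38
Fee: $24,050.00 + $28,050.00 + $38,100.00 + $45,875.00 + $20,335.38 = $156,410.38
$156,410.38 is under the $229,000 cap.
Referral share: 20% of $156,410.38 = $31,282.08; lead counsel retains $156,410.38 − $31,282.08 = $125,128.30.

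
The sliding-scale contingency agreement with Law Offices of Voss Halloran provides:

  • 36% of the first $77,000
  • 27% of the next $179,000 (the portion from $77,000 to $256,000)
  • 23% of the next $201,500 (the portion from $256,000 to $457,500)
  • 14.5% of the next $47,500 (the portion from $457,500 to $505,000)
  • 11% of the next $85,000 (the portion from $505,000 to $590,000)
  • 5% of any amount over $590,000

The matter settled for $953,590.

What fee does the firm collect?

$156,812.00

First $77,000 at 36% = $27,720.00
Next $179,000 at 27% = $48,330.00
Next $201,500 at 23% = $46,345.00
Next $47,500 at 14.5% = $6,887.50
Next $85,000 at 11% = $9,350.00
Remaining $363,590 at 5% = $18,179.50
Fee: $27,720.00 + $48,330.00 + $46,345.00 + $6,887.50 + $9,350.00 + $18,179.50 = $156,812.00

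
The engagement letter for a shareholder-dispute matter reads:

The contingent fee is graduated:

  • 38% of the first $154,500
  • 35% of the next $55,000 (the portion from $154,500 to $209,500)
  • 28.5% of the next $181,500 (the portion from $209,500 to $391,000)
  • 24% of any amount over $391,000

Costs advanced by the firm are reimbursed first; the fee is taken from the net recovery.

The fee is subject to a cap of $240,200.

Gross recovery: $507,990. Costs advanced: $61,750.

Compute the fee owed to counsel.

Fee base (net of costs): $507,990 − $61,750 = $446,240
First $154,500 at 38% = $58,710.00
Next $55,000 at 35% = $19,250.00
Next $181,500 at 28.5% = $51,727.50
Remaining $55,240 at 24% = $13,257.60
Fee: $58,710.00 + $19,250.00 + $51,727.50 + $13,257.60 = $142,945.10
$142,945.10 is under the $240,200 cap.

$142,945.10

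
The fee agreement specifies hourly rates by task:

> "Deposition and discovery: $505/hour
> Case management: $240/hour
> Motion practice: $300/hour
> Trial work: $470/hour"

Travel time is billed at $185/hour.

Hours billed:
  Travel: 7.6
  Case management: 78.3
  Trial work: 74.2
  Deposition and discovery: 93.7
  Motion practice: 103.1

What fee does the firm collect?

$133,320.50

Deposition and discovery: 93.7 × $505 = $47,318.50
Case management: 78.3 × $240 = $18,792.00
Motion practice: 103.1 × $300 = $30,930.00
Trial work: 74.2 × $470 = $34,874.00
Subtotal: $47,318.50 + $18,792.00 + $30,930.00 + $34,874.00 = $131,914.50
Travel: 7.6 × $185 = $1,406.00
Total: $131,914.50 + $1,406.00 = $133,320.50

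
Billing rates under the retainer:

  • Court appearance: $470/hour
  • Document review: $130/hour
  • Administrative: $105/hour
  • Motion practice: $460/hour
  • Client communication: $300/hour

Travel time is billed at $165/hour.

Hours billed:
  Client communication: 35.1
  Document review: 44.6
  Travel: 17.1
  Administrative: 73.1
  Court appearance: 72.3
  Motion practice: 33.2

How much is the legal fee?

Court appearance: 72.3 × $470 = $33,981.00
Document review: 44.6 × $130 = $5,798.00
Administrative: 73.1 × $105 = $7,675.50
Motion practice: 33.2 × $460 = $15,272.00
Client communication: 35.1 × $300 = $10,530.00
Subtotal: $33,981.00 + $5,798.00 + $7,675.50 + $15,272.00 + $10,530.00 = $73,256.50
Travel: 17.1 × $165 = $2,821.50
Total: $73,256.50 + $2,821.50 = $76,078.00

$76,078.00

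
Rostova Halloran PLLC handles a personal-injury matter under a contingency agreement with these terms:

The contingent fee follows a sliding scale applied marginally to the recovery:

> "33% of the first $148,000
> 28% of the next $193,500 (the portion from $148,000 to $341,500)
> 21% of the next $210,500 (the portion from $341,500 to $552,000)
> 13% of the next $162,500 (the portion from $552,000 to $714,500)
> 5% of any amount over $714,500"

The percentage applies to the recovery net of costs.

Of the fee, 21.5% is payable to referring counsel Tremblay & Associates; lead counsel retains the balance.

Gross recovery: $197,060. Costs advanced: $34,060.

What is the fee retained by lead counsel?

$41,636.40

Fee base (net of costs): $197,060 − $34,060 = $163,000
First $148,000 at 33% = $48,840.00
Remaining $15,000 at 28% = $4,200.00
Fee: $48,840.00 + $4,200.00 = $53,040.00
Referral share: 21.5% of $53,040.00 = $11,403.60; lead counsel retains $53,040.00 − $11,403.60 = $41,636.40.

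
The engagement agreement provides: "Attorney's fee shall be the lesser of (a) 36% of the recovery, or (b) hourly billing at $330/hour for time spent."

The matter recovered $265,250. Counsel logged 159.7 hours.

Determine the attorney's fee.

(a) 36% of $265,250 = $95,490.00
(b) 159.7 × $330 = $52,701.00
The lesser is (b): $52,701.00.

$52,701.00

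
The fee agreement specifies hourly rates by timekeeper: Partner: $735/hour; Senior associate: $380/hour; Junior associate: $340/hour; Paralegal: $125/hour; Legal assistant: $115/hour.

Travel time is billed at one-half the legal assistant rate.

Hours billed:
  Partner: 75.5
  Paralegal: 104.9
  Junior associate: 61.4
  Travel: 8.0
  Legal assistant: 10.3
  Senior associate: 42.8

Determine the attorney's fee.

$107,389.50

Partner: 75.5 × $735 = $55,492.50
Senior associate: 42.8 × $380 = $16,264.00
Junior associate: 61.4 × $340 = $20,876.00
Paralegal: 104.9 × $125 = $13,112.50
Legal assistant: 10.3 × $115 = $1,184.50
Subtotal: $55,492.50 + $16,264.00 + $20,876.00 + $13,112.50 + $1,184.50 = $106,929.50
Travel: 8.0 × ($115 ÷ 2) = 8.0 × $57.50 = $460.00
Total: $106,929.50 + $460.00 = $107,389.50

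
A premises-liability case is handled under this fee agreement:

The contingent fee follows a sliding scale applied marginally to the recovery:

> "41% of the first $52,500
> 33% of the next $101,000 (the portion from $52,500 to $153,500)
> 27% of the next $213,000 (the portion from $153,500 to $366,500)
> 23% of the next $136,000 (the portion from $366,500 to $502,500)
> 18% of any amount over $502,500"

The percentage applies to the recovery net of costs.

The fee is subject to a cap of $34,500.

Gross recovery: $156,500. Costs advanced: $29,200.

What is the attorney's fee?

$34,500.00

Fee base (net of costs): $156,500 − $29,200 = $127,300
First $52,500 at 41% = $21,525.00
Remaining $74,800 at 33% = $24,684.00
Fee: $21,525.00 + $24,684.00 = $46,209.00
$46,209.00 exceeds the $34,500 cap, so the fee is capped at $34,500.00.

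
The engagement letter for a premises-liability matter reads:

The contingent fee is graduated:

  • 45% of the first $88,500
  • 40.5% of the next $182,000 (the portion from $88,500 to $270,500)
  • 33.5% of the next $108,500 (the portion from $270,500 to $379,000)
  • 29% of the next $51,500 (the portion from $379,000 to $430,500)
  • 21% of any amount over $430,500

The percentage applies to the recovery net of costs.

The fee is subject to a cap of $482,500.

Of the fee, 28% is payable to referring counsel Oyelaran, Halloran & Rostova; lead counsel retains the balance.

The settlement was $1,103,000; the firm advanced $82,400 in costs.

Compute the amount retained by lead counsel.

Fee base (net of costs): $1,103,000 − $82,400 = $1,020,600
First $88,500 at 45% = $39,825.00
Next $182,000 at 40.5% = $73,710.00
Next $108,500 at 33.5% = $36,347.50
Next $51,500 at 29% = $14,935.00
Remaining $590,100 at 21% = $123,921.00
Fee: $39,825.00 + $73,710.00 + $36,347.50 + $14,935.00 + $123,921.00 = $288,738.50
$288,738.50 is under the $482,500 cap.
Referral share: 28% of $288,738.50 = $80,846.78; lead counsel retains $288,738.50 − $80,846.78 = $207,891.72.

$207,891.72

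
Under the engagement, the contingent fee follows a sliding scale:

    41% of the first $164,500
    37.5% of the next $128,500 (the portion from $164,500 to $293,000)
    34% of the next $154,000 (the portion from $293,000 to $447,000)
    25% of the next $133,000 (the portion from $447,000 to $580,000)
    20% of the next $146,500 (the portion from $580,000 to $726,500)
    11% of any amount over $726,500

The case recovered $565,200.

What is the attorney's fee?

First $164,500 at 41% = $67,445.00
Next $128,500 at 37.5% = $48,187.50
Next $154,000 at 34% = $52,360.00
Remaining $118,200 at 25% = $29,550.00
Fee: $67,445.00 + $48,187.50 + $52,360.00 + $29,550.00 = $197,542.50

$197,542.50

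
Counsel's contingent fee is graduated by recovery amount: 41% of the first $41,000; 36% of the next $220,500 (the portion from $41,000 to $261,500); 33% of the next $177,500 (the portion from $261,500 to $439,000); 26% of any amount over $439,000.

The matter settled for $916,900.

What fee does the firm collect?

$279,019.00

First $41,000 at 41% = $16,810.00
Next $220,500 at 36% = $79,380.00
Next $177,500 at 33% = $58,575.00
Remaining $477,900 at 26% = $124,254.00
Fee: $16,810.00 + $79,380.00 + $58,575.00 + $124,254.00 = $279,019.00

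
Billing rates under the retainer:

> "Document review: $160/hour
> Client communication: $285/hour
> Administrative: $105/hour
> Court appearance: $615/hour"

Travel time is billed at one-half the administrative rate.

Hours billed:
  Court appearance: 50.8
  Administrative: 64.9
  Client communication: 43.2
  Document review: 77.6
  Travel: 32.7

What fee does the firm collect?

Document review: 77.6 × $160 = $12,416.00
Client communication: 43.2 × $285 = $12,312.00
Administrative: 64.9 × $105 = $6,814.50
Court appearance: 50.8 × $615 = $31,242.00
Subtotal: $12,416.00 + $12,312.00 + $6,814.50 + $31,242.00 = $62,784.50
Travel: 32.7 × ($105 ÷ 2) = 32.7 × $52.50 = $1,716.75
Total: $62,784.50 + $1,716.75 = $64,501.25

$64,501.25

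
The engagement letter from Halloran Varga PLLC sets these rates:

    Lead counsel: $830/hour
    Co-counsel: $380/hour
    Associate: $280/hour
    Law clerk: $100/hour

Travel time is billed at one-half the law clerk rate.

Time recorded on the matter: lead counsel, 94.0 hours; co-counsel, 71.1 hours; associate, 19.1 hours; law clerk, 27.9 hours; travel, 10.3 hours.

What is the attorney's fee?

$113,691.00

Lead counsel: 94.0 × $830 = $78,020.00
Co-counsel: 71.1 × $380 = $27,018.00
Associate: 19.1 × $280 = $5,348.00
Law clerk: 27.9 × $100 = $2,790.00
Subtotal: $78,020.00 + $27,018.00 + $5,348.00 + $2,790.00 = $113,176.00
Travel: 10.3 × ($100 ÷ 2) = 10.3 × $50.00 = $515.00
Total: $113,176.00 + $515.00 = $113,691.00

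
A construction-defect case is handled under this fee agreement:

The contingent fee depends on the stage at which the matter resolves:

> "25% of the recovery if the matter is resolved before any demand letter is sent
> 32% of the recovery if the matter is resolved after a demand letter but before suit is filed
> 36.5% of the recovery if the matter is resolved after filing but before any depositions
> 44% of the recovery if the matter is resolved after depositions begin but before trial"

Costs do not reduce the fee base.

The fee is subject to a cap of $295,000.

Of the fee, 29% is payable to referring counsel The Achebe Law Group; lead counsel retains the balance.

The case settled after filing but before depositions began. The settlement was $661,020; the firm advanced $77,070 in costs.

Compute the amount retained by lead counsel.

$171,303.33

Fee base is the gross recovery, $661,020; costs are reimbursed separately.
The matter settled after filing but before depositions began, so the 36.5% rate applies.
$661,020 × 36.5% = $241,272.30
$241,272.30 is under the $295,000 cap.
Referral share: 29% of $241,272.30 = $69,968.97; lead counsel retains $241,272.30 − $69,968.97 = $171,303.33.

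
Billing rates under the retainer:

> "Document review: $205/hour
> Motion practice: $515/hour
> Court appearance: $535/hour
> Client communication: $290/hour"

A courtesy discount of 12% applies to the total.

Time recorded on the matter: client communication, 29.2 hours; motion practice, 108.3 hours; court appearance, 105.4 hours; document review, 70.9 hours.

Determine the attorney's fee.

Document review: 70.9 × $205 = $14,534.50
Motion practice: 108.3 × $515 = $55,774.50
Court appearance: 105.4 × $535 = $56,389.00
Client communication: 29.2 × $290 = $8,468.00
Subtotal: $135,166.00
Less 12% discount: −$16,219.92
Total: $135,166.00 − $16,219.92 = $118,946.08

$118,946.08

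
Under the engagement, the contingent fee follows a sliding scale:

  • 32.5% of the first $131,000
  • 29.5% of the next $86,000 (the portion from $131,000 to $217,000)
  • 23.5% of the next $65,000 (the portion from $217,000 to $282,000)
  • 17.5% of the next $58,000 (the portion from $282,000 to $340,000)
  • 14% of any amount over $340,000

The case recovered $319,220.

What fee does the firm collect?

First $131,000 at 32.5% = $42,575.00
Next $86,000 at 29.5% = $25,370.00
Next $65,000 at 23.5% = $15,275.00
Remaining $37,220 at 17.5% = $6,513.50
Fee: $42,575.00 + $25,370.00 + $15,275.00 + $6,513.50 = $89,733.50

$89,733.50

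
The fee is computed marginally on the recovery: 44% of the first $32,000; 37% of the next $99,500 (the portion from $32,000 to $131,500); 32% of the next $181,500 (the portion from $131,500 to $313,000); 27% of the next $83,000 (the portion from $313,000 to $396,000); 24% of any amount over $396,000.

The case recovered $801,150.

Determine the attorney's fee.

First $32,000 at 44% = $14,080.00
Next $99,500 at 37% = $36,815.00
Next $181,500 at 32% = $58,080.00
Next $83,000 at 27% = $22,410.00
Remaining $405,150 at 24% = $97,236.00
Fee: $14,080.00 + $36,815.00 + $58,080.00 + $22,410.00 + $97,236.00 = $228,621.00

$228,621.00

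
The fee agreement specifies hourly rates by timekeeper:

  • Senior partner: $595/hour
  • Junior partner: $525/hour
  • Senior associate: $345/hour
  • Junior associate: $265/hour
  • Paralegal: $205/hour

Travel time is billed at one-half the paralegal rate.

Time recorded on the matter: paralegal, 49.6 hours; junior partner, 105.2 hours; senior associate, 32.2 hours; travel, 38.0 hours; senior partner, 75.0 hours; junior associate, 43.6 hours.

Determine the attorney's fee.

$136,581.00

Senior partner: 75.0 × $595 = $44,625.00
Junior partner: 105.2 × $525 = $55,230.00
Senior associate: 32.2 × $345 = $11,109.00
Junior associate: 43.6 × $265 = $11,554.00
Paralegal: 49.6 × $205 = $10,168.00
Subtotal: $44,625.00 + $55,230.00 + $11,109.00 + $11,554.00 + $10,168.00 = $132,686.00
Travel: 38.0 × ($205 ÷ 2) = 38.0 × $102.50 = $3,895.00
Total: $132,686.00 + $3,895.00 = $136,581.00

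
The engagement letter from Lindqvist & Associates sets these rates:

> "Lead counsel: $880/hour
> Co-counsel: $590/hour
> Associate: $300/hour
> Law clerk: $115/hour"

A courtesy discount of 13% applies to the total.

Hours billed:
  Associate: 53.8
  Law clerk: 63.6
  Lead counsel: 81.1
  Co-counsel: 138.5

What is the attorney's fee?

Lead counsel: 81.1 × $880 = $71,368.00
Co-counsel: 138.5 × $590 = $81,715.00
Associate: 53.8 × $300 = $16,140.00
Law clerk: 63.6 × $115 = $7,314.00
Subtotal: $176,537.00
Less 13% discount: −$22,949.81
Total: $176,537.00 − $22,949.81 = $153,587.19

$153,587.19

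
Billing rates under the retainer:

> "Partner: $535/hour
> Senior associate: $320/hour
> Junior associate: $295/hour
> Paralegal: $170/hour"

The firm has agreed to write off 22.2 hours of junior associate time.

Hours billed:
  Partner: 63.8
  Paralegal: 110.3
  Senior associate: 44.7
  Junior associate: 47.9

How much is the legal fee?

Partner: 63.8 × $535 = $34,133.00
Senior associate: 44.7 × $320 = $14,304.00
Junior associate: 47.9 × $295 = $14,130.50
Paralegal: 110.3 × $170 = $18,751.00
Subtotal: $81,318.50
Write-off: 22.2 × $295 = $6,549.00
Total: $81,318.50 − $6,549.00 = $74,769.50

$74,769.50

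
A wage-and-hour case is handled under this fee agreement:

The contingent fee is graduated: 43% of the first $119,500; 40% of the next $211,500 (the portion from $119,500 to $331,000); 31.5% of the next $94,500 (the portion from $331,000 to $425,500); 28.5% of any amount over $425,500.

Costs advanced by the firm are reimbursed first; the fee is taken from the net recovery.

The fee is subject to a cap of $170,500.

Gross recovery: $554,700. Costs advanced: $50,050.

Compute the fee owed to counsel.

$170,500.00

Fee base (net of costs): $554,700 − $50,050 = $504,650
First $119,500 at 43% = $51,385.00
Next $211,500 at 40% = $84,600.00
Next $94,500 at 31.5% = $29,767.50
Remaining $79,150 at 28.5% = $22,557.75
Fee: $51,385.00 + $84,600.00 + $29,767.50 + $22,557.75 = $188,310.25
$188,310.25 exceeds the $170,500 cap, so the fee is capped at $170,500.00.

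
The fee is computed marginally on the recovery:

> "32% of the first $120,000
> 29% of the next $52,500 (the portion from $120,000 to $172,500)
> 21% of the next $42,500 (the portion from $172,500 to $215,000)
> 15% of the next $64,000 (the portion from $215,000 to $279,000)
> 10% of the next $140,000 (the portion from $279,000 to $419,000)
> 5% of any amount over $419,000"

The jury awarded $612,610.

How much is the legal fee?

First $120,000 at 32% = $38,400.00
Next $52,500 at 29% = $15,225.00
Next $42,500 at 21% = $8,925.00
Next $64,000 at 15% = $9,600.00
Next $140,000 at 10% = $14,000.00
Remaining $193,610 at 5% = $9,680.50
Fee: $38,400.00 + $15,225.00 + $8,925.00 + $9,600.00 + $14,000.00 + $9,680.50 = $95,830.50

$95,830.50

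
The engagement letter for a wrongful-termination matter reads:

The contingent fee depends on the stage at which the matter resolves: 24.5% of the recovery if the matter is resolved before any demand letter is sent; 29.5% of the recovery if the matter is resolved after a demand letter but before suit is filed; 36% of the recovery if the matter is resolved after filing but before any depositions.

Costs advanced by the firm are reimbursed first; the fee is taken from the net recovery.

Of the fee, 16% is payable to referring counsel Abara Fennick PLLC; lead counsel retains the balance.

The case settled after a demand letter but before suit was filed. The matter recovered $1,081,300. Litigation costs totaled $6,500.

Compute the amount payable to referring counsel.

$50,730.56

Fee base (net of costs): $1,081,300 − $6,500 = $1,074,800
The matter settled after a demand letter but before suit was filed, so the 29.5% rate applies.
$1,074,800 × 29.5% = $317,066.00
Referral share: 16% of $317,066.00 = $50,730.56; lead counsel retains $317,066.00 − $50,730.56 = $266,335.44.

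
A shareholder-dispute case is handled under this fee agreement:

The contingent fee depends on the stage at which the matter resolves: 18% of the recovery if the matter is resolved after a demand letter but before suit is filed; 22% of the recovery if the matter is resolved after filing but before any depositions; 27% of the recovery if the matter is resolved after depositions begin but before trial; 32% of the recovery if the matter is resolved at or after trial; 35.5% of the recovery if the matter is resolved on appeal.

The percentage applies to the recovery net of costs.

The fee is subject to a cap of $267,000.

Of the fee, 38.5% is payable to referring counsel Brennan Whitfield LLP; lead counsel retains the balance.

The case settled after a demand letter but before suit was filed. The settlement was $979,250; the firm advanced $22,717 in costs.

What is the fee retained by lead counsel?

$105,888.20

Fee base (net of costs): $979,250 − $22,717 = $956,533
The matter settled after a demand letter but before suit was filed, so the 18% rate applies.
$956,533 × 18% = $172,175.94
$172,175.94 is under the $267,000 cap.
Referral share: 38.5% of $172,175.94 = $66,287.74; lead counsel retains $172,175.94 − $66,287.74 = $105,888.20.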